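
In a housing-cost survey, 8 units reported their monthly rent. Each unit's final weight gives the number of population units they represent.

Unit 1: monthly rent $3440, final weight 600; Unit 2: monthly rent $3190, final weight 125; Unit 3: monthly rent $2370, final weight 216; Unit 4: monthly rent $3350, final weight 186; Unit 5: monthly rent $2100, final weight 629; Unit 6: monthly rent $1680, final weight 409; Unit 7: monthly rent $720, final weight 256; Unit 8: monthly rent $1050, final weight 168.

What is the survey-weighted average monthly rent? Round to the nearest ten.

Weighted sum = 3440×600 + 3190×125 + 2370×216 + 3350×186 + 2100×629 + 1680×409 + 720×256 + 1050×168
  = 5966510
Sum of weights = 600 + 125 + 216 + 186 + 629 + 409 + 256 + 168 = 2589
Weighted mean = 5966510 / 2589 = 2304.5616

2300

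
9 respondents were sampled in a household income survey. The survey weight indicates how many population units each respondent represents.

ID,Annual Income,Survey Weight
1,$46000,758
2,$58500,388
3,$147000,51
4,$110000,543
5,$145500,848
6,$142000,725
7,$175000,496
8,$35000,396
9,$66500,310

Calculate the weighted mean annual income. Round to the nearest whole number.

104629

Weighted sum = 472402000
Sum of weights = 4515
Weighted mean = 472402000 / 4515 = 104629.46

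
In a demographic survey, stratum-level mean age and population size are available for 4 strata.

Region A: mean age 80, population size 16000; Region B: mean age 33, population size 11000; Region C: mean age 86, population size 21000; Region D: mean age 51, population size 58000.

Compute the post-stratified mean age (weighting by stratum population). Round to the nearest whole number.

Σ Nₕ·x̄ₕ = 6407000
Σ Nₕ = 16000 + 11000 + 21000 + 58000 = 106000
Overall mean = 6407000 / 106000 = 60.443396

60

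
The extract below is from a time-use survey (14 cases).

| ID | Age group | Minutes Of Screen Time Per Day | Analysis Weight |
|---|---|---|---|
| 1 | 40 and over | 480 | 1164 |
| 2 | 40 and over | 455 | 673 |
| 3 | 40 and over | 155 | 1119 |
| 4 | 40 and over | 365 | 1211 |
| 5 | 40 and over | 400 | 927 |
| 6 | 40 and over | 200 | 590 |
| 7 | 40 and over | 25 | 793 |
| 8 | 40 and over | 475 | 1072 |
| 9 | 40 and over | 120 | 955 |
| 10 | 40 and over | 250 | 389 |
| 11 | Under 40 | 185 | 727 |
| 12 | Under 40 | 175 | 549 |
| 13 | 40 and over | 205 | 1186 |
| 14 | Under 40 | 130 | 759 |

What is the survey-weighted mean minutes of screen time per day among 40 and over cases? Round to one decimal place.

293.0

40 and over rows: 1, 2, 3, 4, 5, 6, 7, 8, 9, 10, 13
Weighted sum = 480×1164 + 455×673 + 155×1119 + 365×1211 + 400×927 + 200×590 + 25×793 + 475×1072 + 120×955 + 250×389 + 205×1186
  = 558720 + 306215 + 173445 + 442015 + 370800 + 118000 + 19825 + 509200 + 114600 + 97250 + 243130 = 2953200
Sum of weights = 10079
Weighted mean = 2953200 / 10079 = 293.00526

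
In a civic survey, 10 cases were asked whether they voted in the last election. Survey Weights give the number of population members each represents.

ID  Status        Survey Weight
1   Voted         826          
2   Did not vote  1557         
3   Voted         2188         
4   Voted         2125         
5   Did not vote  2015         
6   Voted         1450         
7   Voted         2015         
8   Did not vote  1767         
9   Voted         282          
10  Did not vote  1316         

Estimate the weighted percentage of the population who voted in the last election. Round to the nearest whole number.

57

Sum of weights for 'Voted' = 826 + 2188 + 2125 + 1450 + 2015 + 282 = 8886
Total weight = 826 + 1557 + 2188 + 2125 + 2015 + 1450 + 2015 + 1767 + 282 + 1316 = 15541
Weighted proportion = 8886 / 15541 = 0.57177788 → 57.177788%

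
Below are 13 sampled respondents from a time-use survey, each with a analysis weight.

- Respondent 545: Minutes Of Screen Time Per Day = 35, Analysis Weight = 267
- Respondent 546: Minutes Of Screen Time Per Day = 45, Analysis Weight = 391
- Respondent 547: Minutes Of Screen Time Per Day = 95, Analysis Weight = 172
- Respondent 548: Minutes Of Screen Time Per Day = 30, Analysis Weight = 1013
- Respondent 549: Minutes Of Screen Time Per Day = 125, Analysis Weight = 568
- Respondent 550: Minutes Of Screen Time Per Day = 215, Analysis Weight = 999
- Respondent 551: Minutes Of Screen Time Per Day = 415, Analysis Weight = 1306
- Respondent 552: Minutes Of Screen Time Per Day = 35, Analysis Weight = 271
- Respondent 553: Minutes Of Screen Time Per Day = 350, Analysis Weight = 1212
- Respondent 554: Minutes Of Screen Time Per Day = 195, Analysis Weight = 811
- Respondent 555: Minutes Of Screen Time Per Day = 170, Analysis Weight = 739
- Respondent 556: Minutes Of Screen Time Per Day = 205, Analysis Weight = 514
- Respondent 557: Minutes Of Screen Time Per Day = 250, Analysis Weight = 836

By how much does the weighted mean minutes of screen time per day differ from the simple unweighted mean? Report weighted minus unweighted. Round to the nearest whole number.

Unweighted sum = 2165
Unweighted mean = 2165 / 13 = 166.53846
Weighted sum = 1933275
Sum of weights = 9099
Weighted mean = 1933275 / 9099 = 212.47115
Difference (weighted minus unweighted) = 45.932689

46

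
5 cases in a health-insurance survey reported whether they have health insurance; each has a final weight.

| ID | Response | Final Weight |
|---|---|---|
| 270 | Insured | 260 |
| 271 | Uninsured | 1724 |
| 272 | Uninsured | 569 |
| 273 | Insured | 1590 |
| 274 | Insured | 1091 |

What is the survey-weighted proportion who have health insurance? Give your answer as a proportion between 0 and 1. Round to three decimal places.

0.562

Sum of weights for 'Insured' = 260 + 1590 + 1091 = 2941
Total weight = 260 + 1724 + 569 + 1590 + 1091 = 5234
Weighted proportion = 2941 / 5234 = 0.56190294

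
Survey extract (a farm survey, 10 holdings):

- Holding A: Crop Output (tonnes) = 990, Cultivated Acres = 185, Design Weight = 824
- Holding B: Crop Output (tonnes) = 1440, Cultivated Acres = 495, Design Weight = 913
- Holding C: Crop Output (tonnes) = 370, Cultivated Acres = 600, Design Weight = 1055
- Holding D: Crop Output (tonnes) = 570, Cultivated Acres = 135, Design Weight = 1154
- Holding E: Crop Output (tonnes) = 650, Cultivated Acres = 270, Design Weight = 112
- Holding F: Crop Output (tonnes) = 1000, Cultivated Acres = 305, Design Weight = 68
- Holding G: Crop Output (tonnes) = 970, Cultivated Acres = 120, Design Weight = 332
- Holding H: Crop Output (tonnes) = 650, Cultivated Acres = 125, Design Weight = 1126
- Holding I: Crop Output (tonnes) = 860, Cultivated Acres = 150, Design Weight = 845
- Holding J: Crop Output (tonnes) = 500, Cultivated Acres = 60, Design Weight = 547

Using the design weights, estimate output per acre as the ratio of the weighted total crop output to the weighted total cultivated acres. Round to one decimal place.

3.0

Σ wᵢ·y = 990×824 + 1440×913 + 370×1055 + 570×1154 + 650×112 + 1000×68 + 970×332 + 650×1126 + 860×845 + 500×547
  = 5373550
Σ wᵢ·x = 1784305
Ratio = 5373550 / 1784305 = 3.0115647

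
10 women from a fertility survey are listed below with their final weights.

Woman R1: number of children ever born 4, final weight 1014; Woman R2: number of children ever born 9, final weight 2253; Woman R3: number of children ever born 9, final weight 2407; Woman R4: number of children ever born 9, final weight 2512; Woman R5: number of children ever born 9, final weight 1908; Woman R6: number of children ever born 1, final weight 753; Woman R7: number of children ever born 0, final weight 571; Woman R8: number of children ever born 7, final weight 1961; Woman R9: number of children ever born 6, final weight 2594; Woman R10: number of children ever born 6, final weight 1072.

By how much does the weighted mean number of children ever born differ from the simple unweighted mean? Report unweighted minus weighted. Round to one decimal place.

-1.2

Unweighted sum = 4 + 9 + 9 + 9 + 9 + 1 + 0 + 7 + 6 + 6 = 60
Unweighted mean = 60 / 10 = 6
Weighted sum = 4×1014 + 9×2253 + 9×2407 + 9×2512 + 9×1908 + 1×753 + 0×571 + 7×1961 + 6×2594 + 6×1072
  = 122252
Sum of weights = 1014 + 2253 + 2407 + 2512 + 1908 + 753 + 571 + 1961 + 2594 + 1072 = 17045
Weighted mean = 122252 / 17045 = 7.1723086
Difference (unweighted minus weighted) = -1.1723086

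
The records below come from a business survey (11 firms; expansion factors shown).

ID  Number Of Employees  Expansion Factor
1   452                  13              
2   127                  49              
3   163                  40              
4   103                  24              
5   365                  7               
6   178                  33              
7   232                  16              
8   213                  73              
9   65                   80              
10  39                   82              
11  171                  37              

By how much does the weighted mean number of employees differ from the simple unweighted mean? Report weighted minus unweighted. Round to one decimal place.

-51.8

Unweighted sum = 452 + 127 + 163 + 103 + 365 + 178 + 232 + 213 + 65 + 39 + 171 = 2108
Unweighted mean = 2108 / 11 = 191.63636
Weighted sum = 452×13 + 127×49 + 163×40 + 103×24 + 365×7 + 178×33 + 232×16 + 213×73 + 65×80 + 39×82 + 171×37
  = 5876 + 6223 + 6520 + 2472 + 2555 + 5874 + 3712 + 15549 + 5200 + 3198 + 6327 = 63506
Sum of weights = 13 + 49 + 40 + 24 + 7 + 33 + 16 + 73 + 80 + 82 + 37 = 454
Weighted mean = 63506 / 454 = 139.88106
Difference (weighted minus unweighted) = -51.755306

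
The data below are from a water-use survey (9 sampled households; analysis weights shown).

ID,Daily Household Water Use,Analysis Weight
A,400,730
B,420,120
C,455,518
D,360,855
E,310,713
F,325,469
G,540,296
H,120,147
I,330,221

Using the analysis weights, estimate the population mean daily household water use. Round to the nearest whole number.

Weighted sum = 400×730 + 420×120 + 455×518 + 360×855 + 310×713 + 325×469 + 540×296 + 120×147 + 330×221
  = 1509755
Sum of weights = 730 + 120 + 518 + 855 + 713 + 469 + 296 + 147 + 221 = 4069
Weighted mean = 1509755 / 4069 = 371.03834

371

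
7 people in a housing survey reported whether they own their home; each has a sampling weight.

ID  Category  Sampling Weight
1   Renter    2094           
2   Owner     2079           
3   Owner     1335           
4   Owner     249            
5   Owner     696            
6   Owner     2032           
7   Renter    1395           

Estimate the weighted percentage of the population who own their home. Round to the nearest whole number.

65

Sum of weights for 'Owner' = 2079 + 1335 + 249 + 696 + 2032 = 6391
Total weight = 2094 + 2079 + 1335 + 249 + 696 + 2032 + 1395 = 9880
Weighted proportion = 6391 / 9880 = 0.64686235 → 64.686235%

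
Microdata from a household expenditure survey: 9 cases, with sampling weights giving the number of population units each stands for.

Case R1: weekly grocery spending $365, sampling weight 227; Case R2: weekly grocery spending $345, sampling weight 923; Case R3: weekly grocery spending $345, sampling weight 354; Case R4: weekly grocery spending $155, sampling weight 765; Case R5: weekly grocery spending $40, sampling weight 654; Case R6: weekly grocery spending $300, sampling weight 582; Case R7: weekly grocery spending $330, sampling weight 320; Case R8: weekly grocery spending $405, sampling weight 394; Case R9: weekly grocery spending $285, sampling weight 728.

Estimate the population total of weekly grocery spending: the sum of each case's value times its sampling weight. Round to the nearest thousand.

Weighted total = 365×227 + 345×923 + 345×354 + 155×765 + 40×654 + 300×582 + 330×320 + 405×394 + 285×728
  = 82855 + 318435 + 122130 + 118575 + 26160 + 174600 + 105600 + 159570 + 207480 = 1315405

1315000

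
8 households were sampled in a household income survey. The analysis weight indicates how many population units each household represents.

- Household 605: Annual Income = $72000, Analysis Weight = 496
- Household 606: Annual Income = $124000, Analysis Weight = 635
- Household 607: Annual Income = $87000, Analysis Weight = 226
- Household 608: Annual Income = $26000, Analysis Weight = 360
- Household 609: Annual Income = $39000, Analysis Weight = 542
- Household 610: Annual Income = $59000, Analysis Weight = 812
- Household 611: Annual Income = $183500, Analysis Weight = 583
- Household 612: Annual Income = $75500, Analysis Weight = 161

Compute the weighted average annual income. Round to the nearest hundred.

86900

Weighted sum = 72000×496 + 124000×635 + 87000×226 + 26000×360 + 39000×542 + 59000×812 + 183500×583 + 75500×161
  = 35712000 + 78740000 + 19662000 + 9360000 + 21138000 + 47908000 + 106980500 + 12155500 = 331656000
Sum of weights = 496 + 635 + 226 + 360 + 542 + 812 + 583 + 161 = 3815
Weighted mean = 331656000 / 3815 = 86934.731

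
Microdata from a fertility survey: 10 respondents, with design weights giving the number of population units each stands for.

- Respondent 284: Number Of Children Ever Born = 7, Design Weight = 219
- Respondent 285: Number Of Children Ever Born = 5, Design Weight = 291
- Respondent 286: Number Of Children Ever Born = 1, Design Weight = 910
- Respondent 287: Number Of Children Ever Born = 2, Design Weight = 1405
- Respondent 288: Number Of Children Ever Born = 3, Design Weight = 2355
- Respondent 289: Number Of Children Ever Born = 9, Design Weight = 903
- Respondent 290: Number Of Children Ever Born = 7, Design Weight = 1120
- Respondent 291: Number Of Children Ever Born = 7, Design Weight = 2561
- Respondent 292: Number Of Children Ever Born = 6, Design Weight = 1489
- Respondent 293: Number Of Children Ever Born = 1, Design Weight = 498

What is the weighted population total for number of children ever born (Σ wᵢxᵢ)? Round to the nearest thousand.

Weighted total = 7×219 + 5×291 + 1×910 + 2×1405 + 3×2355 + 9×903 + 7×1120 + 7×2561 + 6×1489 + 1×498
  = 1533 + 1455 + 910 + 2810 + 7065 + 8127 + 7840 + 17927 + 8934 + 498 = 57099

57000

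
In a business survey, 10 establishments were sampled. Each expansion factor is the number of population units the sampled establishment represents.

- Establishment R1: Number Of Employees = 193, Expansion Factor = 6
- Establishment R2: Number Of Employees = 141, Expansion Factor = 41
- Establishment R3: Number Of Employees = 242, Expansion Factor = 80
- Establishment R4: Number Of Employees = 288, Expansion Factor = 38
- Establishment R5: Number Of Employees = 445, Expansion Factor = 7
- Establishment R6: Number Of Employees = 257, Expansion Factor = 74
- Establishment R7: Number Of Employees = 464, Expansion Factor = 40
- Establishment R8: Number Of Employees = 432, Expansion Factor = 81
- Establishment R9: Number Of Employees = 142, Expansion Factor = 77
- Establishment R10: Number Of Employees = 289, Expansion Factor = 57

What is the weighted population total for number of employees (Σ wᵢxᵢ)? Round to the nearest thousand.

Weighted total = 193×6 + 141×41 + 242×80 + 288×38 + 445×7 + 257×74 + 464×40 + 432×81 + 142×77 + 289×57
  = 1158 + 5781 + 19360 + 10944 + 3115 + 19018 + 18560 + 34992 + 10934 + 16473 = 140335

140000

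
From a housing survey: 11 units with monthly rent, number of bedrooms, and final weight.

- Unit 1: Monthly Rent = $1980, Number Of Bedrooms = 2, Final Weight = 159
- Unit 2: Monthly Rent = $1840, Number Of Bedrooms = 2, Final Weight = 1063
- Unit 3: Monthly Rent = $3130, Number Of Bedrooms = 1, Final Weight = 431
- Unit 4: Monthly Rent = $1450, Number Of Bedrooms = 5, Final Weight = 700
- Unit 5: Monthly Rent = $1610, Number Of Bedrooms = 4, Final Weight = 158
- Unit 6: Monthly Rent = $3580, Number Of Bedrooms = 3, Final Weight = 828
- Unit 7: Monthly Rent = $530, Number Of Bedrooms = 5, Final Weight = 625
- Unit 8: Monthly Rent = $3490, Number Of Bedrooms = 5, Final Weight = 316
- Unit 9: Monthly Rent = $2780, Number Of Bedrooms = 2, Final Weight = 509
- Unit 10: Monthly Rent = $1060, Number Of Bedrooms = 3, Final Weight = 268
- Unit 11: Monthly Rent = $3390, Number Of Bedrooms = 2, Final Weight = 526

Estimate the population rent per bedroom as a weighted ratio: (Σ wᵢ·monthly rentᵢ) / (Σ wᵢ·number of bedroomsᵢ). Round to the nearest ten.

Σ wᵢ·y = 1980×159 + 1840×1063 + 3130×431 + 1450×700 + 1610×158 + 3580×828 + 530×625 + 3490×316 + 2780×509 + 1060×268 + 3390×526
  = 314820 + 1955920 + 1349030 + 1015000 + 254380 + 2964240 + 331250 + 1102840 + 1415020 + 284080 + 1783140 = 12769720
Σ wᵢ·x = 2×159 + 2×1063 + 1×431 + 5×700 + 4×158 + 3×828 + 5×625 + 5×316 + 2×509 + 3×268 + 2×526
  = 318 + 2126 + 431 + 3500 + 632 + 2484 + 3125 + 1580 + 1018 + 804 + 1052 = 17070
Ratio = 12769720 / 17070 = 748.07967

750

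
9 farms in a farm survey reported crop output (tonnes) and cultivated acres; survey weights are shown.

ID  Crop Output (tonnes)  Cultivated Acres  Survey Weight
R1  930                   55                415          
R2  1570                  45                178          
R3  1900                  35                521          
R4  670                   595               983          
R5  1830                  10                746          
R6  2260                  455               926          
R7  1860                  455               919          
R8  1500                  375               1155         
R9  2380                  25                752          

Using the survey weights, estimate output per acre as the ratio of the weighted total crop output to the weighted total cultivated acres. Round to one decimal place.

Σ wᵢ·y = 930×415 + 1570×178 + 1900×521 + 670×983 + 1830×746 + 2260×926 + 1860×919 + 1500×1155 + 2380×752
  = 385950 + 279460 + 989900 + 658610 + 1365180 + 2092760 + 1709340 + 1732500 + 1789760 = 11003460
Σ wᵢ·x = 55×415 + 45×178 + 35×521 + 595×983 + 10×746 + 455×926 + 455×919 + 375×1155 + 25×752
  = 1932815
Ratio = 11003460 / 1932815 = 5.6929711

5.7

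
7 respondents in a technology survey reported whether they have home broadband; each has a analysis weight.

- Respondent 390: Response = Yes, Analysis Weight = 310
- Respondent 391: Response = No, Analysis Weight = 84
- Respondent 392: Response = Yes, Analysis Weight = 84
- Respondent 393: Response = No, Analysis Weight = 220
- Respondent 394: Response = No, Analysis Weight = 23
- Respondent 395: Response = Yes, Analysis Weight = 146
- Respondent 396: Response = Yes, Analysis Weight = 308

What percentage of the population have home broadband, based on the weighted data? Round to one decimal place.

72.2

Sum of weights for 'Yes' = 310 + 84 + 146 + 308 = 848
Total weight = 310 + 84 + 84 + 220 + 23 + 146 + 308 = 1175
Weighted proportion = 848 / 1175 = 0.72170213 → 72.170213%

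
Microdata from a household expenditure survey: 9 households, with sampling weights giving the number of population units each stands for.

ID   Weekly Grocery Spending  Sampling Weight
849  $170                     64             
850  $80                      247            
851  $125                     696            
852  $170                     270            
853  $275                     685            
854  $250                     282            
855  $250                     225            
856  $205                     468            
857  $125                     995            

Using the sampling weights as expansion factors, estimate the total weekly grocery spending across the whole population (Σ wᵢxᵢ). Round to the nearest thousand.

Weighted total = 170×64 + 80×247 + 125×696 + 170×270 + 275×685 + 250×282 + 250×225 + 205×468 + 125×995
  = 10880 + 19760 + 87000 + 45900 + 188375 + 70500 + 56250 + 95940 + 124375 = 698980

699000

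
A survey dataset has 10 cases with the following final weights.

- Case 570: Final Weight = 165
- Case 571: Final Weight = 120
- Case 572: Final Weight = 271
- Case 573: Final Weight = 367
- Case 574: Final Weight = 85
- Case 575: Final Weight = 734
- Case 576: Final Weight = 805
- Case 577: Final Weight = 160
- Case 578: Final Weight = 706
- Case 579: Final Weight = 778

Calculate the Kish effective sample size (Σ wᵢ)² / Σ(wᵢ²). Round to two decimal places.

Σ wᵢ = 165 + 120 + 271 + 367 + 85 + 734 + 805 + 160 + 706 + 778 = 4191
Σ wᵢ² = 27225 + 14400 + 73441 + 134689 + 7225 + 538756 + 648025 + 25600 + 498436 + 605284 = 2573081
n_eff = 4191² / 2573081 = 17564481 / 2573081 = 6.8262449

6.83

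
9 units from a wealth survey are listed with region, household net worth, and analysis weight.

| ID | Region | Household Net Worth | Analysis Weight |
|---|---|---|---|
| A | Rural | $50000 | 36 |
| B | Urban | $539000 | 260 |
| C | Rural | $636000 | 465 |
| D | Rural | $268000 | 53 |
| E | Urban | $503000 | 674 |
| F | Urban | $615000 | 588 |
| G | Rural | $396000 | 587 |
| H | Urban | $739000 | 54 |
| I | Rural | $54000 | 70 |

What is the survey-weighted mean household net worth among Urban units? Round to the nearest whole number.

Urban rows: B, E, F, H
Weighted sum = 539000×260 + 503000×674 + 615000×588 + 739000×54
  = 140140000 + 339022000 + 361620000 + 39906000 = 880688000
Sum of weights = 1576
Weighted mean = 880688000 / 1576 = 558812.18

558812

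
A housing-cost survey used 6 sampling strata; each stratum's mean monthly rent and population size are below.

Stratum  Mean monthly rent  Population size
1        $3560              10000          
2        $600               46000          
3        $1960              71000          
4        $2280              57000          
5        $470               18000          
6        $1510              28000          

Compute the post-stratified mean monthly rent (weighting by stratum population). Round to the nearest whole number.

Σ Nₕ·x̄ₕ = 3560×10000 + 600×46000 + 1960×71000 + 2280×57000 + 470×18000 + 1510×28000
  = 35600000 + 27600000 + 139160000 + 129960000 + 8460000 + 42280000 = 383060000
Σ Nₕ = 10000 + 46000 + 71000 + 57000 + 18000 + 28000 = 230000
Overall mean = 383060000 / 230000 = 1665.4783

1665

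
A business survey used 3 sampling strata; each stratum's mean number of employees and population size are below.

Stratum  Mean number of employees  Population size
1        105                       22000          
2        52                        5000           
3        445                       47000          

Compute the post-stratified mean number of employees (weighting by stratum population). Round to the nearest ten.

Σ Nₕ·x̄ₕ = 105×22000 + 52×5000 + 445×47000
  = 23485000
Σ Nₕ = 22000 + 5000 + 47000 = 74000
Overall mean = 23485000 / 74000 = 317.36486

320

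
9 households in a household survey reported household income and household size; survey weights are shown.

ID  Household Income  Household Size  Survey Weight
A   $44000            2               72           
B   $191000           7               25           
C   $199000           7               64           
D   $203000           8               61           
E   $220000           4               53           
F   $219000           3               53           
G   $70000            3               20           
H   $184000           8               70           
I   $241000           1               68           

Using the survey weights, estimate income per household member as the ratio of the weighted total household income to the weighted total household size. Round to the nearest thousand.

Σ wᵢ·y = 44000×72 + 191000×25 + 199000×64 + 203000×61 + 220000×53 + 219000×53 + 70000×20 + 184000×70 + 241000×68
  = 3168000 + 4775000 + 12736000 + 12383000 + 11660000 + 11607000 + 1400000 + 12880000 + 16388000 = 86997000
Σ wᵢ·x = 2×72 + 7×25 + 7×64 + 8×61 + 4×53 + 3×53 + 3×20 + 8×70 + 1×68
  = 144 + 175 + 448 + 488 + 212 + 159 + 60 + 560 + 68 = 2314
Ratio = 86997000 / 2314 = 37595.938

38000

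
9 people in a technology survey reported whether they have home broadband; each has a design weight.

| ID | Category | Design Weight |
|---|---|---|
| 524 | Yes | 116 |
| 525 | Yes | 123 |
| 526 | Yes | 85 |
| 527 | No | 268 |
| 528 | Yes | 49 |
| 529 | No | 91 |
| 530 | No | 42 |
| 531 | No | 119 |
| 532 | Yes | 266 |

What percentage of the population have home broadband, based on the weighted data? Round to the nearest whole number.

Sum of weights for 'Yes' = 116 + 123 + 85 + 49 + 266 = 639
Total weight = 116 + 123 + 85 + 268 + 49 + 91 + 42 + 119 + 266 = 1159
Weighted proportion = 639 / 1159 = 0.55133736 → 55.133736%

55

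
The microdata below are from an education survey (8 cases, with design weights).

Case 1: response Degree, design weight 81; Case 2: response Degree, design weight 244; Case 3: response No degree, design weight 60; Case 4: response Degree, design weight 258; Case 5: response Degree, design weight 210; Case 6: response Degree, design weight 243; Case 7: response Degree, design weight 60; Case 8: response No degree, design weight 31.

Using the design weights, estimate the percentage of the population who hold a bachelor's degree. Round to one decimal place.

92.3

Sum of weights for 'Degree' = 81 + 244 + 258 + 210 + 243 + 60 = 1096
Total weight = 1187
Weighted proportion = 1096 / 1187 = 0.92333614 → 92.333614%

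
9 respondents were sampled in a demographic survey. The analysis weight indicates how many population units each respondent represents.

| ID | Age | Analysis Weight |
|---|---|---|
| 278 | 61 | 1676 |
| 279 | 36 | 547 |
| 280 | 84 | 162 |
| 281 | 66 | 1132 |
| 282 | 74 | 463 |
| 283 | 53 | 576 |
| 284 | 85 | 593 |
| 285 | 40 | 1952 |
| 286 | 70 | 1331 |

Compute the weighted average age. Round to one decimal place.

58.9

Weighted sum = 61×1676 + 36×547 + 84×162 + 66×1132 + 74×463 + 53×576 + 85×593 + 40×1952 + 70×1331
  = 102236 + 19692 + 13608 + 74712 + 34262 + 30528 + 50405 + 78080 + 93170 = 496693
Sum of weights = 1676 + 547 + 162 + 1132 + 463 + 576 + 593 + 1952 + 1331 = 8432
Weighted mean = 496693 / 8432 = 58.905716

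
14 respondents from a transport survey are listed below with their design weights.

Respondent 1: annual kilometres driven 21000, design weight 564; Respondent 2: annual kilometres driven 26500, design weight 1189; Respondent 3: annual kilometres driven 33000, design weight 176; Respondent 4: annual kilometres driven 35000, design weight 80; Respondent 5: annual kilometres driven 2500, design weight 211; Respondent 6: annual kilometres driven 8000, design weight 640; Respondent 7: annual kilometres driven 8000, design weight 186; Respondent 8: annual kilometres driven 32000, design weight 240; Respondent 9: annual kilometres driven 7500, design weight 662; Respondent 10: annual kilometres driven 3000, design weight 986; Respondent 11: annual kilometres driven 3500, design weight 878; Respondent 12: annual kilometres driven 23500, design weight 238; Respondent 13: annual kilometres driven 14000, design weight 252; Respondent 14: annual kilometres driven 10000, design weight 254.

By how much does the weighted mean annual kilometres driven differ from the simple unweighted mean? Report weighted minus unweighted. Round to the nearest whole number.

-2609

Unweighted sum = 227500
Unweighted mean = 227500 / 14 = 16250
Weighted sum = 89433000
Sum of weights = 6556
Weighted mean = 89433000 / 6556 = 13641.397
Difference (weighted minus unweighted) = -2608.6028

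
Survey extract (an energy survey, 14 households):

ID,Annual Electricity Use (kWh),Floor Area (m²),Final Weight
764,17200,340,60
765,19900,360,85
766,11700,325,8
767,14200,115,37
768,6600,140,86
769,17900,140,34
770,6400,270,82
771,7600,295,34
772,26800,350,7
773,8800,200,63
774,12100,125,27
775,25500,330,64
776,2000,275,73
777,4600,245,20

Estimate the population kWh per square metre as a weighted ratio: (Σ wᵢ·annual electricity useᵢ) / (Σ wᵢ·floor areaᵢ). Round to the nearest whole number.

Σ wᵢ·y = 8240600
Σ wᵢ·x = 171345
Ratio = 8240600 / 171345 = 48.093612

48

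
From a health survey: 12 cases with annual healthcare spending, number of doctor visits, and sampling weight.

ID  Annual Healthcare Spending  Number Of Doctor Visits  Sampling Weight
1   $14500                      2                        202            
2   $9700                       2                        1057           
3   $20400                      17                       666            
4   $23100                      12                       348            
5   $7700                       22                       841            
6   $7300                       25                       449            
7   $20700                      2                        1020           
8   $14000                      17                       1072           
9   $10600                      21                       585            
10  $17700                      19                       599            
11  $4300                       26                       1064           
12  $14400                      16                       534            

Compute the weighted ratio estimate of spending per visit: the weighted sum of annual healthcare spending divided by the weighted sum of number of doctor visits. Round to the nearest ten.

Σ wᵢ·y = 14500×202 + 9700×1057 + 20400×666 + 23100×348 + 7700×841 + 7300×449 + 20700×1020 + 14000×1072 + 10600×585 + 17700×599 + 4300×1064 + 14400×534
  = 2929000 + 10252900 + 13586400 + 8038800 + 6475700 + 3277700 + 21114000 + 15008000 + 6201000 + 10602300 + 4575200 + 7689600 = 109750600
Σ wᵢ·x = 2×202 + 2×1057 + 17×666 + 12×348 + 22×841 + 25×449 + 2×1020 + 17×1072 + 21×585 + 19×599 + 26×1064 + 16×534
  = 404 + 2114 + 11322 + 4176 + 18502 + 11225 + 2040 + 18224 + 12285 + 11381 + 27664 + 8544 = 127881
Ratio = 109750600 / 127881 = 858.22444

860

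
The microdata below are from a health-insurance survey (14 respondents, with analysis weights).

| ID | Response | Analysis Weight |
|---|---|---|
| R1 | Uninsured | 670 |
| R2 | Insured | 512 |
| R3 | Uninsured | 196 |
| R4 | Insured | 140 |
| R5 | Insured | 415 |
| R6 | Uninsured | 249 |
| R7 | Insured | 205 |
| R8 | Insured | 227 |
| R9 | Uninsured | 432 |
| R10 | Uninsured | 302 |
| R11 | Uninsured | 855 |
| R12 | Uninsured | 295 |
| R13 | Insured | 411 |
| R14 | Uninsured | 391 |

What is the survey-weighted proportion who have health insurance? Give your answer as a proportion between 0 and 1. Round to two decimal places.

0.36

Sum of weights for 'Insured' = 512 + 140 + 415 + 205 + 227 + 411 = 1910
Total weight = 5300
Weighted proportion = 1910 / 5300 = 0.36037736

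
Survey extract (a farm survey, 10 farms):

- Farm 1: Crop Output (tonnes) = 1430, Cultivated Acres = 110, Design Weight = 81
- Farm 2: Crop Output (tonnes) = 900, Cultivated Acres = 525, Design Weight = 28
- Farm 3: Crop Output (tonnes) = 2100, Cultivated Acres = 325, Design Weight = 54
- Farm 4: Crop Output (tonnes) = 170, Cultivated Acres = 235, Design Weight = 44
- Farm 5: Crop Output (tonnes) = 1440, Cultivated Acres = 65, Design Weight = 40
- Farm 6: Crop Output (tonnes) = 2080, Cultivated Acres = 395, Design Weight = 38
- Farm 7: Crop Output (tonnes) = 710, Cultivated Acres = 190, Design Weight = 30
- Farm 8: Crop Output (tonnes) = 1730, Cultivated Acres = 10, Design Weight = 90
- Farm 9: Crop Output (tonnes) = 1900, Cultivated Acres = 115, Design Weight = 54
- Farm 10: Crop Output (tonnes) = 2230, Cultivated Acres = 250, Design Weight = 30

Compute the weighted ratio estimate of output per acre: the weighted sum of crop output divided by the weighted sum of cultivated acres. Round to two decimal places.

Σ wᵢ·y = 1430×81 + 900×28 + 2100×54 + 170×44 + 1440×40 + 2080×38 + 710×30 + 1730×90 + 1900×54 + 2230×30
  = 745050
Σ wᵢ·x = 110×81 + 525×28 + 325×54 + 235×44 + 65×40 + 395×38 + 190×30 + 10×90 + 115×54 + 250×30
  = 8910 + 14700 + 17550 + 10340 + 2600 + 15010 + 5700 + 900 + 6210 + 7500 = 89420
Ratio = 745050 / 89420 = 8.3320286

8.33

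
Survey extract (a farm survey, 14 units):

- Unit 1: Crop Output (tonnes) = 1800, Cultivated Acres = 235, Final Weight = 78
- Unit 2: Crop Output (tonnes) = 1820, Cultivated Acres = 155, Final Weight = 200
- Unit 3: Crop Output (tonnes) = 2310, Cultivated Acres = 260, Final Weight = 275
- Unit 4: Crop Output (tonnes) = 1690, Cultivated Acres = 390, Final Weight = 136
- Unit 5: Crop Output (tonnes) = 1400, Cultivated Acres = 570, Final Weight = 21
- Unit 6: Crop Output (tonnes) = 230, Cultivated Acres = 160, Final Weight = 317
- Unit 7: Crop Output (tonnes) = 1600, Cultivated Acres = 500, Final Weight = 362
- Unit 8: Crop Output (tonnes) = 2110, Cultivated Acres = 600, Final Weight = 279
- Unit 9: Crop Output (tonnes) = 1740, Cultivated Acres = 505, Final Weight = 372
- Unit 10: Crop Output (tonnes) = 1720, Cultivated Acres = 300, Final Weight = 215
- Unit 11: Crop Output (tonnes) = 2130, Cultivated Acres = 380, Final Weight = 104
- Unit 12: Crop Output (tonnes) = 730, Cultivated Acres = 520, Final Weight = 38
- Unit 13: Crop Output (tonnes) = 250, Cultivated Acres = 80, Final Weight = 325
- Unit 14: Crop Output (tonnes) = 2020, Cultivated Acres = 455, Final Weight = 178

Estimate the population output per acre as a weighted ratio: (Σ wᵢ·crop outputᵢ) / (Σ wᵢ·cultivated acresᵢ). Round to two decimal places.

Σ wᵢ·y = 4346840
Σ wᵢ·x = 1003590
Ratio = 4346840 / 1003590 = 4.3312907

4.33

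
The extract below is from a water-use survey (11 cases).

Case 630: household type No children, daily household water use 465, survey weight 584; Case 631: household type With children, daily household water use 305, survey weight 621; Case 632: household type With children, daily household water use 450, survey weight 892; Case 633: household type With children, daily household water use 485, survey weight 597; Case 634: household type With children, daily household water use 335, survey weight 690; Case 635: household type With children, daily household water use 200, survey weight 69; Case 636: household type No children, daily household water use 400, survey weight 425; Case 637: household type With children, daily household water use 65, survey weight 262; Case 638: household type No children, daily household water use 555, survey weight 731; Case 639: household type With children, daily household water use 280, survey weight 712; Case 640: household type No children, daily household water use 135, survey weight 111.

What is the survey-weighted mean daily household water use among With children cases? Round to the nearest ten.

With children rows: 631, 632, 633, 634, 635, 637, 639
Weighted sum = 305×621 + 450×892 + 485×597 + 335×690 + 200×69 + 65×262 + 280×712
  = 189405 + 401400 + 289545 + 231150 + 13800 + 17030 + 199360 = 1341690
Sum of weights = 3843
Weighted mean = 1341690 / 3843 = 349.12568

350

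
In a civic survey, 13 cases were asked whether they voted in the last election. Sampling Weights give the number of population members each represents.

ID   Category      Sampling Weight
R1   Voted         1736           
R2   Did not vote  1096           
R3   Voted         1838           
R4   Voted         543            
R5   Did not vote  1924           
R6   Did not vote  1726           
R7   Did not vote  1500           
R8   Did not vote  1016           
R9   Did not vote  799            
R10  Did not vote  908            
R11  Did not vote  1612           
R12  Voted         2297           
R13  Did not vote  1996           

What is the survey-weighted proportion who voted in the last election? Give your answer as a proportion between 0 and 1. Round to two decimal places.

Sum of weights for 'Voted' = 1736 + 1838 + 543 + 2297 = 6414
Total weight = 18991
Weighted proportion = 6414 / 18991 = 0.33773893

0.34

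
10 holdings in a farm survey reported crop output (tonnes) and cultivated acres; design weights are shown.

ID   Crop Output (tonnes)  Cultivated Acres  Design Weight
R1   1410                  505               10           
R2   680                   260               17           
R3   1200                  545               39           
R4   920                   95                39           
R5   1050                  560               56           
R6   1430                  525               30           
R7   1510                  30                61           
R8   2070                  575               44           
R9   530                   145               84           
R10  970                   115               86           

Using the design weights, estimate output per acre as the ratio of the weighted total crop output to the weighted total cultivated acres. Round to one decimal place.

Σ wᵢ·y = 1410×10 + 680×17 + 1200×39 + 920×39 + 1050×56 + 1430×30 + 1510×61 + 2070×44 + 530×84 + 970×86
  = 521170
Σ wᵢ·x = 505×10 + 260×17 + 545×39 + 95×39 + 560×56 + 525×30 + 30×61 + 575×44 + 145×84 + 115×86
  = 5050 + 4420 + 21255 + 3705 + 31360 + 15750 + 1830 + 25300 + 12180 + 9890 = 130740
Ratio = 521170 / 130740 = 3.9863087

4.0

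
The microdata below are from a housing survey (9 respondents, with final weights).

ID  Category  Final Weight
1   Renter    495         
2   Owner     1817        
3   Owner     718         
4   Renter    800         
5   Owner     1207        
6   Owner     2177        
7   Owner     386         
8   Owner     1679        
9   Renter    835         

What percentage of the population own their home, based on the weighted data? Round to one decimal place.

78.9

Sum of weights for 'Owner' = 1817 + 718 + 1207 + 2177 + 386 + 1679 = 7984
Total weight = 495 + 1817 + 718 + 800 + 1207 + 2177 + 386 + 1679 + 835 = 10114
Weighted proportion = 7984 / 10114 = 0.78940083 → 78.940083%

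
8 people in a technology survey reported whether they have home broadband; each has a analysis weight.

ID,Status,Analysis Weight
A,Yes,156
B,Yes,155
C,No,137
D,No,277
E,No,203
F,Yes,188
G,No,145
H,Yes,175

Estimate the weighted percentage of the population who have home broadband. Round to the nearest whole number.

Sum of weights for 'Yes' = 156 + 155 + 188 + 175 = 674
Total weight = 1436
Weighted proportion = 674 / 1436 = 0.46935933 → 46.935933%

47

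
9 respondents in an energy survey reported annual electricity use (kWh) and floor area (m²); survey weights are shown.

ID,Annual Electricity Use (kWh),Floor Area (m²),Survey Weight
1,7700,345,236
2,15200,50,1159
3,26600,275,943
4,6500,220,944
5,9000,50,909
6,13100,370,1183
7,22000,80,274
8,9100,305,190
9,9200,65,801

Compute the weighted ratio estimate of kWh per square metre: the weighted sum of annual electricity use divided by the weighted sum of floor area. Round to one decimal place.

Σ wᵢ·y = 7700×236 + 15200×1159 + 26600×943 + 6500×944 + 9000×909 + 13100×1183 + 22000×274 + 9100×190 + 9200×801
  = 1817200 + 17616800 + 25083800 + 6136000 + 8181000 + 15497300 + 6028000 + 1729000 + 7369200 = 89458300
Σ wᵢ·x = 345×236 + 50×1159 + 275×943 + 220×944 + 50×909 + 370×1183 + 80×274 + 305×190 + 65×801
  = 81420 + 57950 + 259325 + 207680 + 45450 + 437710 + 21920 + 57950 + 52065 = 1221470
Ratio = 89458300 / 1221470 = 73.238229

73.2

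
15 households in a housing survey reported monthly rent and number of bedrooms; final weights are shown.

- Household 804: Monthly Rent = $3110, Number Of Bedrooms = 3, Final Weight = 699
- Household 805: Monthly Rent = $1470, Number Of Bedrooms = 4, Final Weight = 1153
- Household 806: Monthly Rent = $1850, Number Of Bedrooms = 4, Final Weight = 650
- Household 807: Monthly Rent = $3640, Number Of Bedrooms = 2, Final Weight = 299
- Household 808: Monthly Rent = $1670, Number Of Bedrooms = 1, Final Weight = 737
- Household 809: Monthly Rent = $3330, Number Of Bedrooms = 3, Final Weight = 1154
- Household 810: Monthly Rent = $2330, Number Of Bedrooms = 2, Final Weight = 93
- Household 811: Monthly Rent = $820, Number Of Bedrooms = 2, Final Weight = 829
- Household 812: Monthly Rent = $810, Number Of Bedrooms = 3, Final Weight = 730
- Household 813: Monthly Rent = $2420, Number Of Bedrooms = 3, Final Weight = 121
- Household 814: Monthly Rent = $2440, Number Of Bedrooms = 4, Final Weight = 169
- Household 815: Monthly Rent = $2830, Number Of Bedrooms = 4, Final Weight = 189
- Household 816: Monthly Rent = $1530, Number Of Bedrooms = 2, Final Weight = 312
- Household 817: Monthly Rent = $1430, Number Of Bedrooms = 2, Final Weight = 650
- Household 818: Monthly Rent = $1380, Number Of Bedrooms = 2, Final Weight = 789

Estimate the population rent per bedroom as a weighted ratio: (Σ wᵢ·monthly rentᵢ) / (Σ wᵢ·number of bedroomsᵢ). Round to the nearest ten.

700

Σ wᵢ·y = 16456770
Σ wᵢ·x = 23437
Ratio = 16456770 / 23437 = 702.1705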